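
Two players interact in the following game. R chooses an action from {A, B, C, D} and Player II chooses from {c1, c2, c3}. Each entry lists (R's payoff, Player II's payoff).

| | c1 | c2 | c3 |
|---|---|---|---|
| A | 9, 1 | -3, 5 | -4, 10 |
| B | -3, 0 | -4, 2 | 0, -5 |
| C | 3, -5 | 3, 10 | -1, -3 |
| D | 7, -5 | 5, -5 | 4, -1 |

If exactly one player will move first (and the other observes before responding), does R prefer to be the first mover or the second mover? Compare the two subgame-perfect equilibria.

If R leads: Player II's best replies are A→c3, B→c2, C→c2, D→c3; R's induced payoffs -4, -4, 3, 4; outcome (D, c3), payoffs (4, -1).
If Player II leads: R's best replies are c1→A, c2→D, c3→D; Player II's induced payoffs 1, -5, -1; outcome (A, c1), payoffs (9, 1).
R gets 4 moving first and 9 moving second, so R prefers to move second.

second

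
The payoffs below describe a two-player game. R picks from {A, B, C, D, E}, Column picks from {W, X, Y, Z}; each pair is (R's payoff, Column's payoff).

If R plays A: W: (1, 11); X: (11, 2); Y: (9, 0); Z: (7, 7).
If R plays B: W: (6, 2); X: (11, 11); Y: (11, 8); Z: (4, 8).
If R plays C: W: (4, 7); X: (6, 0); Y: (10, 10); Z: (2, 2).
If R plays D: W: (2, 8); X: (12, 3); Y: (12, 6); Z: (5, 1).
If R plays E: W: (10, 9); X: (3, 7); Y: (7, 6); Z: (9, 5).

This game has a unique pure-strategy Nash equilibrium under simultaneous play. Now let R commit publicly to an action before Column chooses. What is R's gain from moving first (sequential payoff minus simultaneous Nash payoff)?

Solve by backward induction (R leads).
- A: Column compares 11, 2, 0, 7 and picks W; R would get 1.
- B: Column compares 2, 11, 8, 8 and picks X; R would get 11.
- C: Column compares 7, 0, 10, 2 and picks Y; R would get 10.
- D: Column compares 8, 3, 6, 1 and picks W; R would get 2.
- E: Column compares 9, 7, 6, 5 and picks W; R would get 10.
Among 1, 11, 10, 2, 10, the best is 11 at B. Subgame-perfect outcome: (B, X) with payoffs (11, 11).
For the simultaneous game, intersect best replies.
R's best replies: W→E; X→D; Y→D; Z→E.
Column's best replies: A→W; B→X; C→Y; D→W; E→W.
The unique mutual best reply is (E, W), giving (10, 9).
R's commitment gain: 11 − 10 = 1.

1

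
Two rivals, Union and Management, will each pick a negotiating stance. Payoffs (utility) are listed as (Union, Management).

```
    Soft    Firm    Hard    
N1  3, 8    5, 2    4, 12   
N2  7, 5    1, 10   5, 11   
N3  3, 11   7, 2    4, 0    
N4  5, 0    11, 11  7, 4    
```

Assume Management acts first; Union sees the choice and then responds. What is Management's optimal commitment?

Backward induction with Management moving first.
- Soft: Union compares 3, 7, 3, 5 and picks N2; Management would get 5.
- Firm: Union compares 5, 1, 7, 11 and picks N4; Management would get 11.
- Hard: Union compares 4, 5, 4, 7 and picks N4; Management would get 4.
Among 5, 11, 4, the best is 11 at Firm. Subgame-perfect outcome: (N4, Firm) with payoffs (11, 11).

Firm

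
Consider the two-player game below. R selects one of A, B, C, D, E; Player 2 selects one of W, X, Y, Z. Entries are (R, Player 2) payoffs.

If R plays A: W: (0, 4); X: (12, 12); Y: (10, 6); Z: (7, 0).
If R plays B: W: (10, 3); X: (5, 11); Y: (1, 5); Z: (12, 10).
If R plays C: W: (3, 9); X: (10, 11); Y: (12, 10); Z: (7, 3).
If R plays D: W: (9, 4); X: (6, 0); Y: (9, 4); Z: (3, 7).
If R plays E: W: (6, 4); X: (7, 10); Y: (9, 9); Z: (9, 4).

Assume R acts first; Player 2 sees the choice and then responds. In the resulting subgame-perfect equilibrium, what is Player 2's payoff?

Backward induction with R moving first.
- A: BR = X, leader payoff 12.
- B: BR = X, leader payoff 5.
- C: BR = X, leader payoff 10.
- D: BR = Z, leader payoff 3.
- E: BR = X, leader payoff 7.
Among 12, 5, 10, 3, 7, the best is 12 at A. Subgame-perfect outcome: (A, X) with payoffs (12, 12).

12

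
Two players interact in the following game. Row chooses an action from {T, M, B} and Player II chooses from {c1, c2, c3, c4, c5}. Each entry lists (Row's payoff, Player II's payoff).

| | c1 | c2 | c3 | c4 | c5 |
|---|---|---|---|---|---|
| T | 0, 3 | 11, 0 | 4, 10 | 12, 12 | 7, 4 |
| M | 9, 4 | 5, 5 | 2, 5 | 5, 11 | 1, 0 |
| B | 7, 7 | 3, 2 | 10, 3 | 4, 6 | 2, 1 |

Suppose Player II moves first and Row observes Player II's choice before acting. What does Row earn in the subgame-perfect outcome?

12

Solve by backward induction (Player II leads).
- c1 → Row plays M (best of 0, 9, 7); Player II gets 4.
- c2 → Row plays T (best of 11, 5, 3); Player II gets 0.
- c3 → Row plays B (best of 4, 2, 10); Player II gets 3.
- c4 → Row plays T (best of 12, 5, 4); Player II gets 12.
- c5 → Row plays T (best of 7, 1, 2); Player II gets 4.
Player II's induced payoffs are 4, 0, 3, 12, 4, so Player II commits to c4. Subgame-perfect outcome: (T, c4) with payoffs (12, 12).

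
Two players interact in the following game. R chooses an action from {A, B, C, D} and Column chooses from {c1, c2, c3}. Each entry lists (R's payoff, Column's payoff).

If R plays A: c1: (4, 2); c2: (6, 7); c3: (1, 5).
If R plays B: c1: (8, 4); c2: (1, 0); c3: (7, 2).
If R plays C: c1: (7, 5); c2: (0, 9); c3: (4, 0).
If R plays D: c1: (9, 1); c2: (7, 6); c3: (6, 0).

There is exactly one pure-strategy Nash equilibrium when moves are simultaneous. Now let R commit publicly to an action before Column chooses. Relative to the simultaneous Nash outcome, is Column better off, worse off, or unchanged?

worse off

Solve by backward induction (R leads).
- A: BR = c2, leader payoff 6.
- B: BR = c1, leader payoff 8.
- C: BR = c2, leader payoff 0.
- D: BR = c2, leader payoff 7.
R's induced payoffs are 6, 8, 0, 7, so R commits to B. Subgame-perfect outcome: (B, c1) with payoffs (8, 4).
Now find the simultaneous Nash equilibrium.
R's best replies: c1→D; c2→D; c3→B.
Column's best replies: A→c2; B→c1; C→c2; D→c2.
The unique mutual best reply is (D, c2), giving (7, 6).
Column earns 4 sequentially versus 6 at the Nash outcome: worse off.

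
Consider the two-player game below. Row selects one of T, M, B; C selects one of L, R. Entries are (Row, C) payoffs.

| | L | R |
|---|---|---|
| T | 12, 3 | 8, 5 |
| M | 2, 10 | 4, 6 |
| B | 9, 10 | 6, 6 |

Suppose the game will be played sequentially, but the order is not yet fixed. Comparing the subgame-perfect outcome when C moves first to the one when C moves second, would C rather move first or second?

second

If Row leads: C's best replies are T→R, M→L, B→L; Row's induced payoffs 8, 2, 9; outcome (B, L), payoffs (9, 10).
If C leads: Row's best replies are L→T, R→T; C's induced payoffs 3, 5; outcome (T, R), payoffs (8, 5).
C gets 5 moving first and 10 moving second, so C prefers to move second.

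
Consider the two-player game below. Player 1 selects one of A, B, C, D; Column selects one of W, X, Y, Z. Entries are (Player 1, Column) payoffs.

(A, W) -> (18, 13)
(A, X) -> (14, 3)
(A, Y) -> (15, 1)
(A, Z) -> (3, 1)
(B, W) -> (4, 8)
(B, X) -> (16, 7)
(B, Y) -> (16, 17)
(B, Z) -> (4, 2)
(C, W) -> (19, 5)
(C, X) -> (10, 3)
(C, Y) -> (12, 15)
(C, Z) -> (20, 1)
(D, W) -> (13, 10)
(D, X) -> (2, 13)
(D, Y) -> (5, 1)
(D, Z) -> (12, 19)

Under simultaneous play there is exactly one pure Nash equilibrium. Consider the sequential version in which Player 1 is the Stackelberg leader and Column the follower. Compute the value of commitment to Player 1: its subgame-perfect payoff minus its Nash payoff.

2

Backward induction with Player 1 moving first.
- A: Column compares 13, 3, 1, 1 and picks W; Player 1 would get 18.
- B: Column compares 8, 7, 17, 2 and picks Y; Player 1 would get 16.
- C: Column compares 5, 3, 15, 1 and picks Y; Player 1 would get 12.
- D: Column compares 10, 13, 1, 19 and picks Z; Player 1 would get 12.
Player 1's induced payoffs are 18, 16, 12, 12, so Player 1 commits to A. Subgame-perfect outcome: (A, W) with payoffs (18, 13).
Under simultaneous play:
Player 1's best replies: W→C; X→B; Y→B; Z→C.
Column's best replies: A→W; B→Y; C→Y; D→Z.
The unique mutual best reply is (B, Y), giving (16, 17).
Player 1's commitment gain: 18 − 16 = 2.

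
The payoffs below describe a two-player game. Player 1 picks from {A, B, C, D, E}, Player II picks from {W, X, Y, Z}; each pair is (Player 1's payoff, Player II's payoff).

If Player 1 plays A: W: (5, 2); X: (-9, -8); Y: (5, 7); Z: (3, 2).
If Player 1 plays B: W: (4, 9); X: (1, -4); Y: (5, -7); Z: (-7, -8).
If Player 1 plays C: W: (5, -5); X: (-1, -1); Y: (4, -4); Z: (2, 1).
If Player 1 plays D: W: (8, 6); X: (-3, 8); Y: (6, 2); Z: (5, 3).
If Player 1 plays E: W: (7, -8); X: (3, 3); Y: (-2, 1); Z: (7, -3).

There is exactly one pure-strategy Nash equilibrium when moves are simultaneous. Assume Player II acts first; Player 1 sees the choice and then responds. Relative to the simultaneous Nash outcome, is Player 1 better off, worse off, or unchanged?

Player 1 best-responds to each possible Player II move:
- W: Player 1 compares 5, 4, 5, 8, 7 and picks D; Player II would get 6.
- X: Player 1 compares -9, 1, -1, -3, 3 and picks E; Player II would get 3.
- Y: Player 1 compares 5, 5, 4, 6, -2 and picks D; Player II would get 2.
- Z: Player 1 compares 3, -7, 2, 5, 7 and picks E; Player II would get -3.
Player II's induced payoffs are 6, 3, 2, -3, so Player II commits to W. Subgame-perfect outcome: (D, W) with payoffs (8, 6).
Now find the simultaneous Nash equilibrium.
Player 1's best replies: W→D; X→E; Y→D; Z→E.
Player II's best replies: A→Y; B→W; C→Z; D→X; E→X.
Only (E, X) has each player best-responding; Nash payoffs (3, 3).
Player 1 earns 8 sequentially versus 3 at the Nash outcome: better off.

better off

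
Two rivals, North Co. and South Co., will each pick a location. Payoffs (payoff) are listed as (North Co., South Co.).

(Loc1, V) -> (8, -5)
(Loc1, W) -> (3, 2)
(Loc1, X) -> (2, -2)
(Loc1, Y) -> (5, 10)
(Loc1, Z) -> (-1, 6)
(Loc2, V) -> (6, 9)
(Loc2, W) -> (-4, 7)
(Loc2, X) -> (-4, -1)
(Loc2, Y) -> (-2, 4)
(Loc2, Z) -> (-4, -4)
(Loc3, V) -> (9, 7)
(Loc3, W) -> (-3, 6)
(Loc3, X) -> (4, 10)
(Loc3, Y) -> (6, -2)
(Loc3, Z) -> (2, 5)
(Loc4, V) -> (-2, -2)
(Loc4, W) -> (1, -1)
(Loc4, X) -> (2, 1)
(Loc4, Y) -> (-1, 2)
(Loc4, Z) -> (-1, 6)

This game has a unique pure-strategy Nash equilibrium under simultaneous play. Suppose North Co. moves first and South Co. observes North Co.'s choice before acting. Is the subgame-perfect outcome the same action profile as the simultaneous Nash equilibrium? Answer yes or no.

Solve by backward induction (North Co. leads).
- Loc1 → South Co. plays Y (best of -5, 2, -2, 10, 6); North Co. gets 5.
- Loc2 → South Co. plays V (best of 9, 7, -1, 4, -4); North Co. gets 6.
- Loc3 → South Co. plays X (best of 7, 6, 10, -2, 5); North Co. gets 4.
- Loc4 → South Co. plays Z (best of -2, -1, 1, 2, 6); North Co. gets -1.
Among 5, 6, 4, -1, the best is 6 at Loc2. Subgame-perfect outcome: (Loc2, V) with payoffs (6, 9).
Now find the simultaneous Nash equilibrium.
North Co.'s best replies: V→Loc3; W→Loc1; X→Loc3; Y→Loc3; Z→Loc3.
South Co.'s best replies: Loc1→Y; Loc2→V; Loc3→X; Loc4→Z.
Only (Loc3, X) has each player best-responding; Nash payoffs (4, 10).
Sequential outcome (Loc2, V) differs from the Nash profile (Loc3, X).

no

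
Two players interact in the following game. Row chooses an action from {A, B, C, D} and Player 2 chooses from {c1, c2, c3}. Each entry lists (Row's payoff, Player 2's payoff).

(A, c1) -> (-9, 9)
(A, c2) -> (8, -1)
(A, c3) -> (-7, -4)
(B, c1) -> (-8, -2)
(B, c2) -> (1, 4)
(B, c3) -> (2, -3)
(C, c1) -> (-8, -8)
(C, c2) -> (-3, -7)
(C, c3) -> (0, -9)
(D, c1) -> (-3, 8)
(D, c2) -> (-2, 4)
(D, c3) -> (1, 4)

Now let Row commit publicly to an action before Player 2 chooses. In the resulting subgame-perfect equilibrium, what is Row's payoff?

1

Work backward from Player 2's decision.
- A: Player 2 compares 9, -1, -4 and picks c1; Row would get -9.
- B: Player 2 compares -2, 4, -3 and picks c2; Row would get 1.
- C: Player 2 compares -8, -7, -9 and picks c2; Row would get -3.
- D: Player 2 compares 8, 4, 4 and picks c1; Row would get -3.
Among -9, 1, -3, -3, the best is 1 at B. Subgame-perfect outcome: (B, c2) with payoffs (1, 4).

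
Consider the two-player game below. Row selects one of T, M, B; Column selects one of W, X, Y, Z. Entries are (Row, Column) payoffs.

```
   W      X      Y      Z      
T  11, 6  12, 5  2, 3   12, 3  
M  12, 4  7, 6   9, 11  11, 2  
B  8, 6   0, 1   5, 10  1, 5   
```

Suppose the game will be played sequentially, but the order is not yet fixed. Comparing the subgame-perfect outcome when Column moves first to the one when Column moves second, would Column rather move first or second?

first

If Row leads: Column's best replies are T→W, M→Y, B→Y; Row's induced payoffs 11, 9, 5; outcome (T, W), payoffs (11, 6).
If Column leads: Row's best replies are W→M, X→T, Y→M, Z→T; Column's induced payoffs 4, 5, 11, 3; outcome (M, Y), payoffs (9, 11).
Column gets 11 moving first and 6 moving second, so Column prefers to move first.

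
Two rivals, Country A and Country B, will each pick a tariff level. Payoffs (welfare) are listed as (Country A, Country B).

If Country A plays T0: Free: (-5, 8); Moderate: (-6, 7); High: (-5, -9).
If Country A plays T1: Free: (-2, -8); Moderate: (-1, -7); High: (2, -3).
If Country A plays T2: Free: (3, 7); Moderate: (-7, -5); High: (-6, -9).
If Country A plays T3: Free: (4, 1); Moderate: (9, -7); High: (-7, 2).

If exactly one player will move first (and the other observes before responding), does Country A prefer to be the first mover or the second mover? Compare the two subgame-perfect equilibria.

second

If Country A leads: Country B's best replies are T0→Free, T1→High, T2→Free, T3→High; Country A's induced payoffs -5, 2, 3, -7; outcome (T2, Free), payoffs (3, 7).
If Country B leads: Country A's best replies are Free→T3, Moderate→T3, High→T1; Country B's induced payoffs 1, -7, -3; outcome (T3, Free), payoffs (4, 1).
Country A gets 3 moving first and 4 moving second, so Country A prefers to move second.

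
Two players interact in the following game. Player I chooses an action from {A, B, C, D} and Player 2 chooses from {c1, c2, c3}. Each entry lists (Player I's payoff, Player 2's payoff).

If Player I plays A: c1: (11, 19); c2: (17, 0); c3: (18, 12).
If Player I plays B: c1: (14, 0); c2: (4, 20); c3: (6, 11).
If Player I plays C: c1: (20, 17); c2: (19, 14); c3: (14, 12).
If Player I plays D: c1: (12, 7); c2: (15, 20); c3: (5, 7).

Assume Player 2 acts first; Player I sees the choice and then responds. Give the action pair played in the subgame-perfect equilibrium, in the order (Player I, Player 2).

(C, c1)

Backward induction with Player 2 moving first.
- c1 → Player I plays C (best of 11, 14, 20, 12); Player 2 gets 17.
- c2 → Player I plays C (best of 17, 4, 19, 15); Player 2 gets 14.
- c3 → Player I plays A (best of 18, 6, 14, 5); Player 2 gets 12.
Among 17, 14, 12, the best is 17 at c1. Subgame-perfect outcome: (C, c1) with payoffs (20, 17).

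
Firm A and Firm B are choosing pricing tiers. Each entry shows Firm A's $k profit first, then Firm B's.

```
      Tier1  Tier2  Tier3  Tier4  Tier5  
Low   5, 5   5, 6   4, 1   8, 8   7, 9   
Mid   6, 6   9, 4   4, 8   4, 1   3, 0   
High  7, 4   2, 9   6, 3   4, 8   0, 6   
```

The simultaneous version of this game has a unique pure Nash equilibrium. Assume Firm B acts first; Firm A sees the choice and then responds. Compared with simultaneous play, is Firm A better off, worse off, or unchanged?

Firm A best-responds to each possible Firm B move:
- Tier1: Firm A compares 5, 6, 7 and picks High; Firm B would get 4.
- Tier2: Firm A compares 5, 9, 2 and picks Mid; Firm B would get 4.
- Tier3: Firm A compares 4, 4, 6 and picks High; Firm B would get 3.
- Tier4: Firm A compares 8, 4, 4 and picks Low; Firm B would get 8.
- Tier5: Firm A compares 7, 3, 0 and picks Low; Firm B would get 9.
Maximizing over 4, 4, 3, 8, 9, Firm B chooses Tier5. Subgame-perfect outcome: (Low, Tier5) with payoffs (7, 9).
Under simultaneous play:
Firm A's best replies: Tier1→High; Tier2→Mid; Tier3→High; Tier4→Low; Tier5→Low.
Firm B's best replies: Low→Tier5; Mid→Tier3; High→Tier2.
The unique mutual best reply is (Low, Tier5), giving (7, 9).
Firm A earns 7 sequentially versus 7 at the Nash outcome: unchanged.

unchanged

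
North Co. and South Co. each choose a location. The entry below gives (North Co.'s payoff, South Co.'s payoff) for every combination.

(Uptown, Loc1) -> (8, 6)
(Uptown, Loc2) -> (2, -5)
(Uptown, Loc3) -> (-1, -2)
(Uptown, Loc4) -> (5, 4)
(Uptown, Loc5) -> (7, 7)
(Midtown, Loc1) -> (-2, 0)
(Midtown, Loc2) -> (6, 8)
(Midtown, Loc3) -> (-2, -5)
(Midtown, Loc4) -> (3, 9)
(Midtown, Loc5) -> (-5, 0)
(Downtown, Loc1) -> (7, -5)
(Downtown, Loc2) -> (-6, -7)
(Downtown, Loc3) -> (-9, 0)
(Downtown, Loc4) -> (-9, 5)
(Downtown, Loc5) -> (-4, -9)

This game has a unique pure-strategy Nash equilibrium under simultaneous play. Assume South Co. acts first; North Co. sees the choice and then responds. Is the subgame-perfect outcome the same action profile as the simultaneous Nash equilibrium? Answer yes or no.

Work backward from North Co.'s decision.
- Loc1: BR = Uptown, leader payoff 6.
- Loc2: BR = Midtown, leader payoff 8.
- Loc3: BR = Uptown, leader payoff -2.
- Loc4: BR = Uptown, leader payoff 4.
- Loc5: BR = Uptown, leader payoff 7.
Among 6, 8, -2, 4, 7, the best is 8 at Loc2. Subgame-perfect outcome: (Midtown, Loc2) with payoffs (6, 8).
Under simultaneous play:
North Co.'s best replies: Loc1→Uptown; Loc2→Midtown; Loc3→Uptown; Loc4→Uptown; Loc5→Uptown.
South Co.'s best replies: Uptown→Loc5; Midtown→Loc4; Downtown→Loc4.
The unique mutual best reply is (Uptown, Loc5), giving (7, 7).
Sequential outcome (Midtown, Loc2) differs from the Nash profile (Uptown, Loc5).

no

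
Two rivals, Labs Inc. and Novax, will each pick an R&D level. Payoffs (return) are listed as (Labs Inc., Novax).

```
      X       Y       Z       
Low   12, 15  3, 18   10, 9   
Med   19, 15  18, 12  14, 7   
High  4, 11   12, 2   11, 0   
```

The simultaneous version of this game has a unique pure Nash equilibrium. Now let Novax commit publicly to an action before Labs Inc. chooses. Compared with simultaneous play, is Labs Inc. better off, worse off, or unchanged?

unchanged

Backward induction with Novax moving first.
- X: BR = Med, leader payoff 15.
- Y: BR = Med, leader payoff 12.
- Z: BR = Med, leader payoff 7.
Novax's induced payoffs are 15, 12, 7, so Novax commits to X. Subgame-perfect outcome: (Med, X) with payoffs (19, 15).
Now find the simultaneous Nash equilibrium.
Labs Inc.'s best replies: X→Med; Y→Med; Z→Med.
Novax's best replies: Low→Y; Med→X; High→X.
Only (Med, X) has each player best-responding; Nash payoffs (19, 15).
Labs Inc. earns 19 sequentially versus 19 at the Nash outcome: unchanged.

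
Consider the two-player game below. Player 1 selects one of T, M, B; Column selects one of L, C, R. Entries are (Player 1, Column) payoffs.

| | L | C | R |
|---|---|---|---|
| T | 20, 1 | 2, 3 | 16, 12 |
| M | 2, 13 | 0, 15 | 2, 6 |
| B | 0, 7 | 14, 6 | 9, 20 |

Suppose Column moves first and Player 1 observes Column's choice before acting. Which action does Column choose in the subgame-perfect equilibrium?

Backward induction with Column moving first.
- L → Player 1 plays T (best of 20, 2, 0); Column gets 1.
- C → Player 1 plays B (best of 2, 0, 14); Column gets 6.
- R → Player 1 plays T (best of 16, 2, 9); Column gets 12.
Among 1, 6, 12, the best is 12 at R. Subgame-perfect outcome: (T, R) with payoffs (16, 12).

R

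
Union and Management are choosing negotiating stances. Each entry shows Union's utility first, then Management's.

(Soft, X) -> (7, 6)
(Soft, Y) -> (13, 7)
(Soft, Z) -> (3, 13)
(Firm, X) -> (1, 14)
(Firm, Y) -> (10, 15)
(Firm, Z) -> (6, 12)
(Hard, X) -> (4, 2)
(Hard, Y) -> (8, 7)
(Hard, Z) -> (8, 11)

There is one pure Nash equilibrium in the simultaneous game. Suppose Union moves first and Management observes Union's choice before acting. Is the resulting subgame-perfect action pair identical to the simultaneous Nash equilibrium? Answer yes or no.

Work backward from Management's decision.
- Soft: Management compares 6, 7, 13 and picks Z; Union would get 3.
- Firm: Management compares 14, 15, 12 and picks Y; Union would get 10.
- Hard: Management compares 2, 7, 11 and picks Z; Union would get 8.
Among 3, 10, 8, the best is 10 at Firm. Subgame-perfect outcome: (Firm, Y) with payoffs (10, 15).
For the simultaneous game, intersect best replies.
Union's best replies: X→Soft; Y→Soft; Z→Hard.
Management's best replies: Soft→Z; Firm→Y; Hard→Z.
Only (Hard, Z) has each player best-responding; Nash payoffs (8, 11).
Sequential outcome (Firm, Y) differs from the Nash profile (Hard, Z).

no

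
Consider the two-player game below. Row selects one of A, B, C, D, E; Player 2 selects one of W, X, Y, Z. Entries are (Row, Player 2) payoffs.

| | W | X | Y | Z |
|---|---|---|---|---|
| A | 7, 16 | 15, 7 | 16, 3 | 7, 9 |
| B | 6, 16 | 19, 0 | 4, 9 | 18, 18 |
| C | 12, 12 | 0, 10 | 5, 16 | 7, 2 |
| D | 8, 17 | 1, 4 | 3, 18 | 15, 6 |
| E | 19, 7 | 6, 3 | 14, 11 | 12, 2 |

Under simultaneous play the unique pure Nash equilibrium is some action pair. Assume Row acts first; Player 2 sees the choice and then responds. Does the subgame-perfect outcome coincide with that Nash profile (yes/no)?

Work backward from Player 2's decision.
- A: BR = W, leader payoff 7.
- B: BR = Z, leader payoff 18.
- C: BR = Y, leader payoff 5.
- D: BR = Y, leader payoff 3.
- E: BR = Y, leader payoff 14.
Among 7, 18, 5, 3, 14, the best is 18 at B. Subgame-perfect outcome: (B, Z) with payoffs (18, 18).
Now find the simultaneous Nash equilibrium.
Row's best replies: W→E; X→B; Y→A; Z→B.
Player 2's best replies: A→W; B→Z; C→Y; D→Y; E→Y.
The unique mutual best reply is (B, Z), giving (18, 18).
Sequential outcome (B, Z) coincides with the Nash profile (B, Z).

yes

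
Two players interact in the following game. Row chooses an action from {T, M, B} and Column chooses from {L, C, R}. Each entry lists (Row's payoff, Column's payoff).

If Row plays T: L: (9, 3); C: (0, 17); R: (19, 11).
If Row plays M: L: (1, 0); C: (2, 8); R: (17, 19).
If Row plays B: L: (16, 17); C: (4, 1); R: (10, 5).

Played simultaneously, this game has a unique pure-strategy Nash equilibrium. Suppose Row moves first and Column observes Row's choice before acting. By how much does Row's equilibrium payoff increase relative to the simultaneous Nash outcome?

1

Backward induction with Row moving first.
- T: Column compares 3, 17, 11 and picks C; Row would get 0.
- M: Column compares 0, 8, 19 and picks R; Row would get 17.
- B: Column compares 17, 1, 5 and picks L; Row would get 16.
Maximizing over 0, 17, 16, Row chooses M. Subgame-perfect outcome: (M, R) with payoffs (17, 19).
Now find the simultaneous Nash equilibrium.
Row's best replies: L→B; C→B; R→T.
Column's best replies: T→C; M→R; B→L.
The unique mutual best reply is (B, L), giving (16, 17).
Row's commitment gain: 17 − 16 = 1.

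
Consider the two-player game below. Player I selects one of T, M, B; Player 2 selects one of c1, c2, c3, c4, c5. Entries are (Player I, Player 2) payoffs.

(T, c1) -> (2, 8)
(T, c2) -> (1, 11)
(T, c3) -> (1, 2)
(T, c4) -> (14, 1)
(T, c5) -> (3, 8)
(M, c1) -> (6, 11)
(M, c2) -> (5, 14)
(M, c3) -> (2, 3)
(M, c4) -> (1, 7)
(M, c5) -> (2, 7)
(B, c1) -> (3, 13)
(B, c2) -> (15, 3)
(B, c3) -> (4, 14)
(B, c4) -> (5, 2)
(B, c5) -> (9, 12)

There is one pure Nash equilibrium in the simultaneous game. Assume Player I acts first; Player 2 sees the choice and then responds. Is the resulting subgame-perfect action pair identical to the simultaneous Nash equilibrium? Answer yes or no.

no

Player 2 best-responds to each possible Player I move:
- T → Player 2 plays c2 (best of 8, 11, 2, 1, 8); Player I gets 1.
- M → Player 2 plays c2 (best of 11, 14, 3, 7, 7); Player I gets 5.
- B → Player 2 plays c3 (best of 13, 3, 14, 2, 12); Player I gets 4.
Maximizing over 1, 5, 4, Player I chooses M. Subgame-perfect outcome: (M, c2) with payoffs (5, 14).
Under simultaneous play:
Player I's best replies: c1→M; c2→B; c3→B; c4→T; c5→B.
Player 2's best replies: T→c2; M→c2; B→c3.
Only (B, c3) has each player best-responding; Nash payoffs (4, 14).
Sequential outcome (M, c2) differs from the Nash profile (B, c3).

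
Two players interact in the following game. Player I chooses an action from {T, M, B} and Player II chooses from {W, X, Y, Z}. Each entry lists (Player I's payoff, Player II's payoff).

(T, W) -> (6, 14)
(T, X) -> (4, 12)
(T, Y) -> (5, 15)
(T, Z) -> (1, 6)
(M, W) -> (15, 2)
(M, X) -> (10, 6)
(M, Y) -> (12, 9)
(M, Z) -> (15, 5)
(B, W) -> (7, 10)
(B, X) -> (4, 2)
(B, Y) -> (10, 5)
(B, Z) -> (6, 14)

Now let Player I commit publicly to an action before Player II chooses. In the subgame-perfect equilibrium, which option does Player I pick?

Backward induction with Player I moving first.
- T → Player II plays Y (best of 14, 12, 15, 6); Player I gets 5.
- M → Player II plays Y (best of 2, 6, 9, 5); Player I gets 12.
- B → Player II plays Z (best of 10, 2, 5, 14); Player I gets 6.
Among 5, 12, 6, the best is 12 at M. Subgame-perfect outcome: (M, Y) with payoffs (12, 9).

M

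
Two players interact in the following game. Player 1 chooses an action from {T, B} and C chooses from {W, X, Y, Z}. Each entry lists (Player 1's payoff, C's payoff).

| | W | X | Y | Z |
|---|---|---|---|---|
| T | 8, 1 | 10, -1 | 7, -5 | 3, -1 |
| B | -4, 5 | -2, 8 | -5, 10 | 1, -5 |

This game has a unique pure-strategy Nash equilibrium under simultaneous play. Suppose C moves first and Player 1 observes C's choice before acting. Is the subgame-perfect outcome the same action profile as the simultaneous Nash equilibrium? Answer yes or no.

Backward induction with C moving first.
- W → Player 1 plays T (best of 8, -4); C gets 1.
- X → Player 1 plays T (best of 10, -2); C gets -1.
- Y → Player 1 plays T (best of 7, -5); C gets -5.
- Z → Player 1 plays T (best of 3, 1); C gets -1.
C's induced payoffs are 1, -1, -5, -1, so C commits to W. Subgame-perfect outcome: (T, W) with payoffs (8, 1).
Under simultaneous play:
Player 1's best replies: W→T; X→T; Y→T; Z→T.
C's best replies: T→W; B→Y.
Only (T, W) has each player best-responding; Nash payoffs (8, 1).
Sequential outcome (T, W) coincides with the Nash profile (T, W).

yes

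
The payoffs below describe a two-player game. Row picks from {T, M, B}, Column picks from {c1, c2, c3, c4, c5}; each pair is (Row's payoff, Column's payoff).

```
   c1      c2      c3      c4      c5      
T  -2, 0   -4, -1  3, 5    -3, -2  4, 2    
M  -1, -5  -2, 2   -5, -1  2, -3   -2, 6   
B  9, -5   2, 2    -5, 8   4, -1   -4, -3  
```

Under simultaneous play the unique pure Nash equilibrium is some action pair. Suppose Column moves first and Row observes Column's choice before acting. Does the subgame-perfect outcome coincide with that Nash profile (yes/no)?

Work backward from Row's decision.
- c1 → Row plays B (best of -2, -1, 9); Column gets -5.
- c2 → Row plays B (best of -4, -2, 2); Column gets 2.
- c3 → Row plays T (best of 3, -5, -5); Column gets 5.
- c4 → Row plays B (best of -3, 2, 4); Column gets -1.
- c5 → Row plays T (best of 4, -2, -4); Column gets 2.
Among -5, 2, 5, -1, 2, the best is 5 at c3. Subgame-perfect outcome: (T, c3) with payoffs (3, 5).
Under simultaneous play:
Row's best replies: c1→B; c2→B; c3→T; c4→B; c5→T.
Column's best replies: T→c3; M→c5; B→c3.
The unique mutual best reply is (T, c3), giving (3, 5).
Sequential outcome (T, c3) coincides with the Nash profile (T, c3).

yes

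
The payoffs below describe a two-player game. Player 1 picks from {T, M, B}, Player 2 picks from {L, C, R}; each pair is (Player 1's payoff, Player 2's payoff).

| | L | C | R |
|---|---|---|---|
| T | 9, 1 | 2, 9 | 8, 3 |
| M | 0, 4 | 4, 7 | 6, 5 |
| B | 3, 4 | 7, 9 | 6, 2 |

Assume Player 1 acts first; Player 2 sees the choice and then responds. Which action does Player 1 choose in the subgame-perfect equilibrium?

Work backward from Player 2's decision.
- T → Player 2 plays C (best of 1, 9, 3); Player 1 gets 2.
- M → Player 2 plays C (best of 4, 7, 5); Player 1 gets 4.
- B → Player 2 plays C (best of 4, 9, 2); Player 1 gets 7.
Maximizing over 2, 4, 7, Player 1 chooses B. Subgame-perfect outcome: (B, C) with payoffs (7, 9).

B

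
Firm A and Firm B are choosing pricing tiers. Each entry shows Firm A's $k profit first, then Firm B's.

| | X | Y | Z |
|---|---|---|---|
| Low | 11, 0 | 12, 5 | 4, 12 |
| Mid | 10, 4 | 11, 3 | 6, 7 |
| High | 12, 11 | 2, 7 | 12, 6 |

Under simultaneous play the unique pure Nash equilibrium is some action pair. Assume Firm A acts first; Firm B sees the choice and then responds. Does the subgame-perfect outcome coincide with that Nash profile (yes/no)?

yes

Firm B best-responds to each possible Firm A move:
- Low → Firm B plays Z (best of 0, 5, 12); Firm A gets 4.
- Mid → Firm B plays Z (best of 4, 3, 7); Firm A gets 6.
- High → Firm B plays X (best of 11, 7, 6); Firm A gets 12.
Maximizing over 4, 6, 12, Firm A chooses High. Subgame-perfect outcome: (High, X) with payoffs (12, 11).
Under simultaneous play:
Firm A's best replies: X→High; Y→Low; Z→High.
Firm B's best replies: Low→Z; Mid→Z; High→X.
Only (High, X) has each player best-responding; Nash payoffs (12, 11).
Sequential outcome (High, X) coincides with the Nash profile (High, X).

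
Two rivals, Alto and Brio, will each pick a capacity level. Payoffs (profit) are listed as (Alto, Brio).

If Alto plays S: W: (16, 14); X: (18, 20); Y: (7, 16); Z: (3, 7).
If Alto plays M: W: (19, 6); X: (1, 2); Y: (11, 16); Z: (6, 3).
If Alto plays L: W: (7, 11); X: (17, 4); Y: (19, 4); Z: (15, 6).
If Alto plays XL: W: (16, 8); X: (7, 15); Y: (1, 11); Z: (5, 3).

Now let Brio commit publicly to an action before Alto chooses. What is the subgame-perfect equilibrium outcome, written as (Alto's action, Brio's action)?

Alto best-responds to each possible Brio move:
- W: Alto compares 16, 19, 7, 16 and picks M; Brio would get 6.
- X: Alto compares 18, 1, 17, 7 and picks S; Brio would get 20.
- Y: Alto compares 7, 11, 19, 1 and picks L; Brio would get 4.
- Z: Alto compares 3, 6, 15, 5 and picks L; Brio would get 6.
Among 6, 20, 4, 6, the best is 20 at X. Subgame-perfect outcome: (S, X) with payoffs (18, 20).

(S, X)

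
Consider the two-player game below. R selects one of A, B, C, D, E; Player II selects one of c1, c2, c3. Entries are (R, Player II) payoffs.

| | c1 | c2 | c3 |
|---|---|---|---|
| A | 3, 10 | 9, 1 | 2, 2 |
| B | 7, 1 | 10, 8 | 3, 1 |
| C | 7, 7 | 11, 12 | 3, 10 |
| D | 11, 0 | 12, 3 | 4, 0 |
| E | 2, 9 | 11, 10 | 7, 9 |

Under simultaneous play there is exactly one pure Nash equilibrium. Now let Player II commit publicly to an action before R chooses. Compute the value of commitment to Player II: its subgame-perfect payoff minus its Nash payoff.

Work backward from R's decision.
- c1: BR = D, leader payoff 0.
- c2: BR = D, leader payoff 3.
- c3: BR = E, leader payoff 9.
Player II's induced payoffs are 0, 3, 9, so Player II commits to c3. Subgame-perfect outcome: (E, c3) with payoffs (7, 9).
Now find the simultaneous Nash equilibrium.
R's best replies: c1→D; c2→D; c3→E.
Player II's best replies: A→c1; B→c2; C→c2; D→c2; E→c2.
Only (D, c2) has each player best-responding; Nash payoffs (12, 3).
Player II's commitment gain: 9 − 3 = 6.

6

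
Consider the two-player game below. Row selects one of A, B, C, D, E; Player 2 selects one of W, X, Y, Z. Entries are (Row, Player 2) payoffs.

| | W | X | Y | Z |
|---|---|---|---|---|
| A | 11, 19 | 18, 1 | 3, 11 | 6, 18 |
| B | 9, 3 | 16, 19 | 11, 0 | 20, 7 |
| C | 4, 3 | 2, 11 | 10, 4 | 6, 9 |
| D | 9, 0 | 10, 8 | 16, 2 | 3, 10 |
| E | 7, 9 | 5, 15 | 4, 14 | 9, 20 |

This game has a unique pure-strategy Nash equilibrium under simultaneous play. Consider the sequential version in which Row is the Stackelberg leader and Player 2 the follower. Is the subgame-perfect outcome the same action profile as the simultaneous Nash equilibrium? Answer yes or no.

Player 2 best-responds to each possible Row move:
- A → Player 2 plays W (best of 19, 1, 11, 18); Row gets 11.
- B → Player 2 plays X (best of 3, 19, 0, 7); Row gets 16.
- C → Player 2 plays X (best of 3, 11, 4, 9); Row gets 2.
- D → Player 2 plays Z (best of 0, 8, 2, 10); Row gets 3.
- E → Player 2 plays Z (best of 9, 15, 14, 20); Row gets 9.
Among 11, 16, 2, 3, 9, the best is 16 at B. Subgame-perfect outcome: (B, X) with payoffs (16, 19).
For the simultaneous game, intersect best replies.
Row's best replies: W→A; X→A; Y→D; Z→B.
Player 2's best replies: A→W; B→X; C→X; D→Z; E→Z.
The unique mutual best reply is (A, W), giving (11, 19).
Sequential outcome (B, X) differs from the Nash profile (A, W).

no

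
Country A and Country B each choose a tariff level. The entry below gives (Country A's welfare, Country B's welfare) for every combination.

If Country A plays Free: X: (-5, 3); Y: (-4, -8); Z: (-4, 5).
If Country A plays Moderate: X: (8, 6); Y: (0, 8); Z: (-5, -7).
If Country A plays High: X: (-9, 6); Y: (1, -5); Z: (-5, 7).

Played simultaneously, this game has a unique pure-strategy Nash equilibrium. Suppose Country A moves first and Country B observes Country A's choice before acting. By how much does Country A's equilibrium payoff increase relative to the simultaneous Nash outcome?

4

Country B best-responds to each possible Country A move:
- Free: Country B compares 3, -8, 5 and picks Z; Country A would get -4.
- Moderate: Country B compares 6, 8, -7 and picks Y; Country A would get 0.
- High: Country B compares 6, -5, 7 and picks Z; Country A would get -5.
Among -4, 0, -5, the best is 0 at Moderate. Subgame-perfect outcome: (Moderate, Y) with payoffs (0, 8).
Now find the simultaneous Nash equilibrium.
Country A's best replies: X→Moderate; Y→High; Z→Free.
Country B's best replies: Free→Z; Moderate→Y; High→Z.
The unique mutual best reply is (Free, Z), giving (-4, 5).
Country A's commitment gain: 0 − -4 = 4.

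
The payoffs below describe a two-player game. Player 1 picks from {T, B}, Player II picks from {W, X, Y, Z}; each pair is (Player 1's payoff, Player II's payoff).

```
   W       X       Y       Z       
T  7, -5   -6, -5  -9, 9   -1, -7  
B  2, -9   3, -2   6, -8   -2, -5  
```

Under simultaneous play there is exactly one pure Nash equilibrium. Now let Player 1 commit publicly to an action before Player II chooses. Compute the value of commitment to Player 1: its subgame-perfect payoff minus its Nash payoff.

0

Solve by backward induction (Player 1 leads).
- T: BR = Y, leader payoff -9.
- B: BR = X, leader payoff 3.
Among -9, 3, the best is 3 at B. Subgame-perfect outcome: (B, X) with payoffs (3, -2).
Under simultaneous play:
Player 1's best replies: W→T; X→B; Y→B; Z→T.
Player II's best replies: T→Y; B→X.
Only (B, X) has each player best-responding; Nash payoffs (3, -2).
Player 1's commitment gain: 3 − 3 = 0.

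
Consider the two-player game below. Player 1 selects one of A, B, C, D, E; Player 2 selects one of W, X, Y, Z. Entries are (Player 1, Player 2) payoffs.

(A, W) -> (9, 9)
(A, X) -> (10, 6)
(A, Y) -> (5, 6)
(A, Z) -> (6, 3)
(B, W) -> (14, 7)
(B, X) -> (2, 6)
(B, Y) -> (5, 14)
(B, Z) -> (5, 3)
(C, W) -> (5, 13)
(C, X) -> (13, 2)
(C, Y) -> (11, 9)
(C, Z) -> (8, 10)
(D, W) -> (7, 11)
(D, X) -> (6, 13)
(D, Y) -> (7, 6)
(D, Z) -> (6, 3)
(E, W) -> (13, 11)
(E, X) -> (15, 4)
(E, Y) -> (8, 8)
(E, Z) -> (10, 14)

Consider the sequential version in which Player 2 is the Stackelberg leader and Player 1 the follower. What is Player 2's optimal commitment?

Backward induction with Player 2 moving first.
- W → Player 1 plays B (best of 9, 14, 5, 7, 13); Player 2 gets 7.
- X → Player 1 plays E (best of 10, 2, 13, 6, 15); Player 2 gets 4.
- Y → Player 1 plays C (best of 5, 5, 11, 7, 8); Player 2 gets 9.
- Z → Player 1 plays E (best of 6, 5, 8, 6, 10); Player 2 gets 14.
Player 2's induced payoffs are 7, 4, 9, 14, so Player 2 commits to Z. Subgame-perfect outcome: (E, Z) with payoffs (10, 14).

Z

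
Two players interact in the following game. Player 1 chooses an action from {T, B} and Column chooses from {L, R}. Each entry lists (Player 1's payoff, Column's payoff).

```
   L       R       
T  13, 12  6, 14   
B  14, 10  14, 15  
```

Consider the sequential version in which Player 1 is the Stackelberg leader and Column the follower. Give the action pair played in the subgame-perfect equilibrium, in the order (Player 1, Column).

(B, R)

Work backward from Column's decision.
- T → Column plays R (best of 12, 14); Player 1 gets 6.
- B → Column plays R (best of 10, 15); Player 1 gets 14.
Maximizing over 6, 14, Player 1 chooses B. Subgame-perfect outcome: (B, R) with payoffs (14, 15).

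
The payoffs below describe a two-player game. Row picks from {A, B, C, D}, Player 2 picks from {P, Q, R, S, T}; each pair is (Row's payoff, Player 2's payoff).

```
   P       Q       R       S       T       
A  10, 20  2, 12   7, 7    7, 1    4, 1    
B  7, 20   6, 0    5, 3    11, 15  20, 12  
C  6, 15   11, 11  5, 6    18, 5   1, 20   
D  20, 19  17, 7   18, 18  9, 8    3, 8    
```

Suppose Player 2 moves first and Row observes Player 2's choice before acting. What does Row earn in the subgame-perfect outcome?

20

Backward induction with Player 2 moving first.
- P: BR = D, leader payoff 19.
- Q: BR = D, leader payoff 7.
- R: BR = D, leader payoff 18.
- S: BR = C, leader payoff 5.
- T: BR = B, leader payoff 12.
Maximizing over 19, 7, 18, 5, 12, Player 2 chooses P. Subgame-perfect outcome: (D, P) with payoffs (20, 19).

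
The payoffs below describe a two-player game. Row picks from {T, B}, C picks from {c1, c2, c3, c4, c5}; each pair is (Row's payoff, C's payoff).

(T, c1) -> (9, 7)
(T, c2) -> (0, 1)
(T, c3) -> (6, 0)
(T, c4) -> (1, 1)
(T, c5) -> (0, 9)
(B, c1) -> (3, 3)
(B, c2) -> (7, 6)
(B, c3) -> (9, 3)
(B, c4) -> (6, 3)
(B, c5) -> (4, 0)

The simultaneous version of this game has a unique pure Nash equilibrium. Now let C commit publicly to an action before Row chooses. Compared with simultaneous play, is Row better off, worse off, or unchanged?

Row best-responds to each possible C move:
- c1: BR = T, leader payoff 7.
- c2: BR = B, leader payoff 6.
- c3: BR = B, leader payoff 3.
- c4: BR = B, leader payoff 3.
- c5: BR = B, leader payoff 0.
Maximizing over 7, 6, 3, 3, 0, C chooses c1. Subgame-perfect outcome: (T, c1) with payoffs (9, 7).
For the simultaneous game, intersect best replies.
Row's best replies: c1→T; c2→B; c3→B; c4→B; c5→B.
C's best replies: T→c5; B→c2.
Only (B, c2) has each player best-responding; Nash payoffs (7, 6).
Row earns 9 sequentially versus 7 at the Nash outcome: better off.

better off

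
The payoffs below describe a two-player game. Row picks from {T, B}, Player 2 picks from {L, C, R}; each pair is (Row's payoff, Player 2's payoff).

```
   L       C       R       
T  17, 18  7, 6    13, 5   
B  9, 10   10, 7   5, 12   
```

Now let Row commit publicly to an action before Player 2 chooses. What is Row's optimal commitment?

Backward induction with Row moving first.
- T → Player 2 plays L (best of 18, 6, 5); Row gets 17.
- B → Player 2 plays R (best of 10, 7, 12); Row gets 5.
Maximizing over 17, 5, Row chooses T. Subgame-perfect outcome: (T, L) with payoffs (17, 18).

T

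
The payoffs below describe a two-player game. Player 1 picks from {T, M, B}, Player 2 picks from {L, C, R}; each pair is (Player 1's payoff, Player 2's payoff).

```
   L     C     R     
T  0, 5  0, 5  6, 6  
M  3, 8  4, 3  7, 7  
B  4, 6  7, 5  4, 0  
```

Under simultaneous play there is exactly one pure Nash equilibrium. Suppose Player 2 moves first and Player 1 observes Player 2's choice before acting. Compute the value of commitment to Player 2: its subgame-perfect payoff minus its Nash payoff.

Player 1 best-responds to each possible Player 2 move:
- L → Player 1 plays B (best of 0, 3, 4); Player 2 gets 6.
- C → Player 1 plays B (best of 0, 4, 7); Player 2 gets 5.
- R → Player 1 plays M (best of 6, 7, 4); Player 2 gets 7.
Among 6, 5, 7, the best is 7 at R. Subgame-perfect outcome: (M, R) with payoffs (7, 7).
For the simultaneous game, intersect best replies.
Player 1's best replies: L→B; C→B; R→M.
Player 2's best replies: T→R; M→L; B→L.
The unique mutual best reply is (B, L), giving (4, 6).
Player 2's commitment gain: 7 − 6 = 1.

1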